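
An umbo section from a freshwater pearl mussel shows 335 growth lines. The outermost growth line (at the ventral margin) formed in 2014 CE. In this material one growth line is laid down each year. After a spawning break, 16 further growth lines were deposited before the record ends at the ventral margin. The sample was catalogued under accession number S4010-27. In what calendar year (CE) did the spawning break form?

16 growth lines formed after the spawning break.
Counting back 16 years from 2014 CE places the spawning break in 2014 − 16 = 1998 CE.

1998 CE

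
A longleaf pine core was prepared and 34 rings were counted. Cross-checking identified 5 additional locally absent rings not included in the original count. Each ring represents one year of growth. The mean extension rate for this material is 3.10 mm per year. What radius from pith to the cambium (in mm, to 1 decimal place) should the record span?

120.9 mm

Adjusted count: 34 + 5 = 39 rings.
Predicted length = 3.10 mm/year × 39 years = 120.9 mm.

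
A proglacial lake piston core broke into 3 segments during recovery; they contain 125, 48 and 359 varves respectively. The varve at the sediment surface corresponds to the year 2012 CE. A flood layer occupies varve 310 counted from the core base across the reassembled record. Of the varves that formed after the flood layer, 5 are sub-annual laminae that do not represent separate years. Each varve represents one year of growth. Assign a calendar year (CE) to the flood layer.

Total varves = 125 + 48 + 359 = 532.
532 − 310 = 222 varves lie beyond the flood layer toward the sediment surface.
222 − 5 false = 217 true varves after the flood layer.
Counting back 217 years from 2012 CE places the flood layer in 2012 − 217 = 1795 CE.

1795 CE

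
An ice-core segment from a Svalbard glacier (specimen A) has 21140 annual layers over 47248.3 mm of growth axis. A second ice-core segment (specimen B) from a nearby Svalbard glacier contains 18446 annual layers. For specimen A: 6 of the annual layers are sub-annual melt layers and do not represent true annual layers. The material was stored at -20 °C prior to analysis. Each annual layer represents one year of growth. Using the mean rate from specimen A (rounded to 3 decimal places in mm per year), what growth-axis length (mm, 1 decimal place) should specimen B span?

41245.3 mm

Specimen A: true annual layer count = 21140 − 6 = 21134.
A: Extension rate ≈ 47248.3 / 21134 = 2.236 mm/yr.
B's length ≈ 2.236 × 18446 = 41245.3 mm.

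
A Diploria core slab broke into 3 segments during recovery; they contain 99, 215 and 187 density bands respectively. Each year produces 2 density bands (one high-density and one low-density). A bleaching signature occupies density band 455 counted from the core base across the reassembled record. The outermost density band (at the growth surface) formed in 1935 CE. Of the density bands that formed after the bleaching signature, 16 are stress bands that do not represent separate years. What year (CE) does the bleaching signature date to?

Total density bands = 99 + 215 + 187 = 501.
501 − 455 = 46 density bands lie beyond the bleaching signature toward the growth surface.
46 − 16 false = 30 true density bands after the bleaching signature.
30 density bands at 2 per year is 30 / 2 = 15 years.
The density band at the growth surface is 1935 CE, so the bleaching signature dates to 1935 − 15 = 1920 CE.

1920 CE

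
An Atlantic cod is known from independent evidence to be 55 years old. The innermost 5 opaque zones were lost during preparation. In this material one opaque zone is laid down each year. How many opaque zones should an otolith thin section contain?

One opaque zone per year gives 55 opaque zones over 55 years.
55 − 5 missed = 50 opaque zones expected in the prepared section.

50 opaque zones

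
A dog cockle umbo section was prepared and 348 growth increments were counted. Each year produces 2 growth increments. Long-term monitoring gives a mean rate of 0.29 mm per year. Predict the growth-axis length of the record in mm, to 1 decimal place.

Dividing by 2 growth increments per year: 348 / 2 = 174 years.
Length ≈ 0.29 × 174 = 50.5 mm.

50.5 mm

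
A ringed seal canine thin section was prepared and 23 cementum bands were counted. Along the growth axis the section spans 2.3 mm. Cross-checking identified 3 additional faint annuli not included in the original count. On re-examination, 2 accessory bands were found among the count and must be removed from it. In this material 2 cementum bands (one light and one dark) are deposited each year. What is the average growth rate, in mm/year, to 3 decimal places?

0.192 mm/year

Adjusted count: 23 − 2 + 3 = 24 cementum bands.
24 cementum bands at 2 per year is 24 / 2 = 12 years.
Extension rate ≈ 2.3 / 12 = 0.192 mm/year.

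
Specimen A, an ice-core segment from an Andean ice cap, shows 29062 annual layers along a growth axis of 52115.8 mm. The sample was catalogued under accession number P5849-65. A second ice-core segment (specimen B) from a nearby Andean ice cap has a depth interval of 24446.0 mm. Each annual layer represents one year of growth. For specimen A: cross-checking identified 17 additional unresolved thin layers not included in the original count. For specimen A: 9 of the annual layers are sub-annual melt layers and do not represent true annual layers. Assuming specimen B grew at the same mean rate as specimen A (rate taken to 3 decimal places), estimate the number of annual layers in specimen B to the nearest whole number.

Specimen A: adjusted count: 29062 − 9 + 17 = 29070 annual layers.
A: 52115.8 mm over 29070 years gives 52115.8 / 29070 ≈ 1.793 mm/yr.
B spans 24446.0 / 1.793 = 13634.13 years ≈ 13634 annual layers.

13634 annual layers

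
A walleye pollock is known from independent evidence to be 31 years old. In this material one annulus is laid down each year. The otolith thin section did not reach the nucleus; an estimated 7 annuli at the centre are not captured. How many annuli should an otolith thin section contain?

One annulus per year gives 31 annuli over 31 years.
Subtracting the 7 annuli not captured gives 31 − 7 = 24 annuli in the record.

24 annuli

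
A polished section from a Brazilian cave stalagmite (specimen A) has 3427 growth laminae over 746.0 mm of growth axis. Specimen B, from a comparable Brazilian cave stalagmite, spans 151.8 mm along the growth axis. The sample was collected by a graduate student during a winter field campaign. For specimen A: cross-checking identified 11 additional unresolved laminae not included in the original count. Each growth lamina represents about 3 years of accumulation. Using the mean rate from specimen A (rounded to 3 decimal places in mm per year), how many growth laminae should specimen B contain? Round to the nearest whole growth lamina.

703 growth laminae

Specimen A: correcting the raw count gives 3427 + 11 = 3438 true growth laminae.
Specimen A: multiplying by 3 years per growth lamina: 3438 × 3 = 10314 years.
A: 746.0 mm over 10314 years gives 746.0 / 10314 ≈ 0.072 mm per year.
B spans 151.8 / 0.072 = 2108.33 years; at 3 years per growth lamina that is 2108.33 / 3 ≈ 703 growth laminae.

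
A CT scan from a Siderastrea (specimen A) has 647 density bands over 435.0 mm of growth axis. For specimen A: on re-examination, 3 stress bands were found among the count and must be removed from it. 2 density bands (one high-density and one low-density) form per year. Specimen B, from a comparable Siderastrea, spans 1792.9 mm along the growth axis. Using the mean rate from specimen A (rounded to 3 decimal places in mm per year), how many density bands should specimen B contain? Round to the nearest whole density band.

Specimen A: after corrections the count is 647 − 3 = 644 density bands.
Specimen A: with 2 density bands per year, 644 / 2 = 322 years.
A: Mean rate = 435.0 mm / 322 years ≈ 1.351 mm/yr.
Specimen B: 1792.9 mm / 1.351 mm per year = 1327.09 years; at 2 density bands per year that is 1327.09 × 2 ≈ 2654 density bands.

2654 density bands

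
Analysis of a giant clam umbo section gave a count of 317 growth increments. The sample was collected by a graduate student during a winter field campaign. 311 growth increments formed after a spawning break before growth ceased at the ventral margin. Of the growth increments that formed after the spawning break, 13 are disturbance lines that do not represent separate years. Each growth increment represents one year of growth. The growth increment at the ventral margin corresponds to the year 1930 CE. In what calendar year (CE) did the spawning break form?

311 growth increments formed after the spawning break.
311 − 13 false = 298 true growth increments after the spawning break.
The growth increment at the ventral margin is 1930 CE, so the spawning break dates to 1930 − 298 = 1632 CE.

1632 CE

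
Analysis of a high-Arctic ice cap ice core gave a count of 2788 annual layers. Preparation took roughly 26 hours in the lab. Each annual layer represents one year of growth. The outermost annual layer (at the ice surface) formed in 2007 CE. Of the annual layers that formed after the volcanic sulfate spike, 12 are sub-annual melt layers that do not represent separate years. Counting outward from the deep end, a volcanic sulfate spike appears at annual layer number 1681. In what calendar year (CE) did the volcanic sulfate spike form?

2788 − 1681 = 1107 annual layers lie beyond the volcanic sulfate spike toward the ice surface.
Removing the 12 false annual layers leaves 1107 − 12 = 1095 true annual layers beyond the volcanic sulfate spike.
2007 − 1095 = 912 CE.

912 CE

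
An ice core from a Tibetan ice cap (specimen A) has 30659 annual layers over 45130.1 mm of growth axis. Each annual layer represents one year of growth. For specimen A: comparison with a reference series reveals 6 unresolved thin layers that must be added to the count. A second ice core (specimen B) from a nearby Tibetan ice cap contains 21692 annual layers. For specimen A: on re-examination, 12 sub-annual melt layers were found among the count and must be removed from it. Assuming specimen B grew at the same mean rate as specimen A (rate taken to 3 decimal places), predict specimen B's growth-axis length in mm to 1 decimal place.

Specimen A: adjusted count: 30659 − 12 + 6 = 30653 annual layers.
A: Mean rate = 45130.1 mm / 30653 years ≈ 1.472 mm/yr.
B's length ≈ 1.472 × 21692 = 31930.6 mm.

31930.6 mm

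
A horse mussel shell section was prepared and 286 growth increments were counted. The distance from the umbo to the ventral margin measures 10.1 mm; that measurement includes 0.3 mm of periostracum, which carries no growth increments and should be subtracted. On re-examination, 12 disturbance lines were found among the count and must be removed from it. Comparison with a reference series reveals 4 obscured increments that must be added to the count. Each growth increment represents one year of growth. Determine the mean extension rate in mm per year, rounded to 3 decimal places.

Correcting the raw count gives 286 − 12 + 4 = 278 true growth increments.
Removing the 0.3 mm offcut leaves 10.1 − 0.3 = 9.8 mm.
Mean rate = 9.8 mm / 278 years ≈ 0.035 mm per year.

0.035 mm per year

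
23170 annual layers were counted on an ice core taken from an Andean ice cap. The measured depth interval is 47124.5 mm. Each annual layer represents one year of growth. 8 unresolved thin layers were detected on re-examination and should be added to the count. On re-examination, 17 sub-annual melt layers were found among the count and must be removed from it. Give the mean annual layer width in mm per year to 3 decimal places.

2.035 mm per year

After corrections the count is 23170 − 17 + 8 = 23161 annual layers.
47124.5 mm over 23161 years gives 47124.5 / 23161 ≈ 2.035 mm per year.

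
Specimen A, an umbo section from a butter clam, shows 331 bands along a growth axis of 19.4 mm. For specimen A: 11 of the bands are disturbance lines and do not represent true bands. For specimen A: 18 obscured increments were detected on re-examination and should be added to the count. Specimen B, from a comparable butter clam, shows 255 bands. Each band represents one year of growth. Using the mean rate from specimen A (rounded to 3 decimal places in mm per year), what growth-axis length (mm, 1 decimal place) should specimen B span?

14.5 mm

Specimen A: correcting the raw count gives 331 − 11 + 18 = 338 true bands.
A: Extension rate ≈ 19.4 / 338 = 0.057 mm per year.
For B, 0.057 mm/year × 255 years = 14.5 mm.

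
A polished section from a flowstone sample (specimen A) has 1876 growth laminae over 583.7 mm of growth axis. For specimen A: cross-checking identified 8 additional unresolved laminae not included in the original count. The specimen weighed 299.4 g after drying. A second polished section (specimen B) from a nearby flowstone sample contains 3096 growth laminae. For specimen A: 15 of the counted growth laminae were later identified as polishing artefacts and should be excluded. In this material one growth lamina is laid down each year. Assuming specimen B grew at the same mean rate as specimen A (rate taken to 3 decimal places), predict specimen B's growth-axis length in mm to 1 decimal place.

Specimen A: adjusted count: 1876 − 15 + 8 = 1869 growth laminae.
A: Mean rate = 583.7 mm / 1869 years ≈ 0.312 mm per year.
B's length ≈ 0.312 × 3096 = 966.0 mm.

966.0 mm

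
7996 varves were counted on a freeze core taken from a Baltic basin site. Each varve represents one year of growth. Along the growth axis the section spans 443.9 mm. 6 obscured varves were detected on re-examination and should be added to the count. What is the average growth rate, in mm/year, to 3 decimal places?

0.055 mm/year

True varve count = 7996 + 6 = 8002.
Extension rate ≈ 443.9 / 8002 = 0.055 mm/year.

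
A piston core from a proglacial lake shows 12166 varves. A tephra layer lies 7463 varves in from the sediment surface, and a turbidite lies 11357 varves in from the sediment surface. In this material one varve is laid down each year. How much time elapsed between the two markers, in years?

The two markers are separated by 11357 − 7463 = 3894 varves.
At one varve per year, 3894 years elapsed between them.

3894 years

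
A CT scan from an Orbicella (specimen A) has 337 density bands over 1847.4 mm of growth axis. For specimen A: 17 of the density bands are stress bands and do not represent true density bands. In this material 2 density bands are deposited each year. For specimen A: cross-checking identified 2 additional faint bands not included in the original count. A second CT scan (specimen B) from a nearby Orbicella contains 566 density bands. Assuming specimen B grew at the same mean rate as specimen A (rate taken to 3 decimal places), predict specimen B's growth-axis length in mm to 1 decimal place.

3247.4 mm

Specimen A: adjusted count: 337 − 17 + 2 = 322 density bands.
Specimen A: with 2 density bands per year, 322 / 2 = 161 years.
A: Extension rate ≈ 1847.4 / 161 = 11.475 mm per year.
Specimen B: with 2 density bands per year, 566 / 2 = 283 years. Length of B = 11.475 × 283 = 3247.4 mm.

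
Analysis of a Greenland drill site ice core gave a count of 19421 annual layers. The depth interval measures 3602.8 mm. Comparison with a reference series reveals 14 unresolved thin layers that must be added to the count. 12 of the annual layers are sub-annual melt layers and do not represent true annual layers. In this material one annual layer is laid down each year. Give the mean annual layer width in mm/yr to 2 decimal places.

Adjusted count: 19421 − 12 + 14 = 19423 annual layers.
3602.8 mm over 19423 years gives 3602.8 / 19423 ≈ 0.19 mm/yr.

0.19 mm/yr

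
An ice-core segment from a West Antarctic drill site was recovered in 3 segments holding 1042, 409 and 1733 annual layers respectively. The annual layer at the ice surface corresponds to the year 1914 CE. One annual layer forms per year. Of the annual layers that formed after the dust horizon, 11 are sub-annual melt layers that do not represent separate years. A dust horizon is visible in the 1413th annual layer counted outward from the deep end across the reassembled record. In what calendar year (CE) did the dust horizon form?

154 CE

Total annual layers = 1042 + 409 + 1733 = 3184.
Between annual layer 1413 and the ice surface there are 3184 − 1413 = 1771 annual layers.
Excluding 11 false annual layers: 1771 − 11 = 1760.
1914 − 1760 = 154 CE.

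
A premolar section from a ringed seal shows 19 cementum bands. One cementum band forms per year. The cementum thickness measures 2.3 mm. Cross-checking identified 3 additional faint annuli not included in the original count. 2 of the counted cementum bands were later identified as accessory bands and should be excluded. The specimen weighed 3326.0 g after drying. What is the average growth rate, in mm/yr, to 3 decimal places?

Correcting the raw count gives 19 − 2 + 3 = 20 true cementum bands.
2.3 mm over 20 years gives 2.3 / 20 ≈ 0.115 mm/yr.

0.115 mm/yr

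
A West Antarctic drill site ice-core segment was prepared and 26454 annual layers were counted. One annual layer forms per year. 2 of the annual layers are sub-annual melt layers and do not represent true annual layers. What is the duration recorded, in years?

True annual layer count = 26454 − 2 = 26452.
With a one-to-one annual layer periodicity this is 26452 years.

26452 years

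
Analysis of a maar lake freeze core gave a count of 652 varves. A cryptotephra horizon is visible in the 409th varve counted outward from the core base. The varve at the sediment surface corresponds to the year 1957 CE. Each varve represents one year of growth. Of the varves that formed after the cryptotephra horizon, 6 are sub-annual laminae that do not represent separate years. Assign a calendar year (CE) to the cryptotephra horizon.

Between varve 409 and the sediment surface there are 652 − 409 = 243 varves.
Excluding 6 false varves: 243 − 6 = 237.
The varve at the sediment surface is 1957 CE, so the cryptotephra horizon dates to 1957 − 237 = 1720 CE.

1720 CE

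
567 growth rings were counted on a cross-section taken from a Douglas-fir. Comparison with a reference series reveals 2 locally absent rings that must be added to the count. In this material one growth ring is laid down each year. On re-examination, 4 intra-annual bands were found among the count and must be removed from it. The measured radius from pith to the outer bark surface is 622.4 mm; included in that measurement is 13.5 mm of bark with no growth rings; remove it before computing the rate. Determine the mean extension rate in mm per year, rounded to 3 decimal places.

Adjusted count: 567 − 4 + 2 = 565 growth rings.
Removing the 13.5 mm offcut leaves 622.4 − 13.5 = 608.9 mm.
Mean rate = 608.9 mm / 565 years ≈ 1.078 mm per year.

1.078 mm per year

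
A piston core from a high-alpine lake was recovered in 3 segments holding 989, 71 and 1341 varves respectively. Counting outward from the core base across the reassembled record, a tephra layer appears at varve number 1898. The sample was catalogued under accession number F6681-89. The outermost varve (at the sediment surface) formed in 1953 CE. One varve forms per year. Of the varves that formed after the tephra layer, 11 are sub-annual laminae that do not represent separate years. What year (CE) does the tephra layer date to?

Total varves = 989 + 71 + 1341 = 2401.
2401 − 1898 = 503 varves lie beyond the tephra layer toward the sediment surface.
503 − 11 false = 492 true varves after the tephra layer.
The varve at the sediment surface is 1953 CE, so the tephra layer dates to 1953 − 492 = 1461 CE.

1461 CE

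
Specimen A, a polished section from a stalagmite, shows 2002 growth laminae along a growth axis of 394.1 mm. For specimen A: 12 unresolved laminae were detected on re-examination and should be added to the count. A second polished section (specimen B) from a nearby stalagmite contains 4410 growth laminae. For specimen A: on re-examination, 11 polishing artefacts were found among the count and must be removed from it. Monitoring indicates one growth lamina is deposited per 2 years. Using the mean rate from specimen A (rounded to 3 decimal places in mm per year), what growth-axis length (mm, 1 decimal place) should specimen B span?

864.4 mm

Specimen A: after corrections the count is 2002 − 11 + 12 = 2003 growth laminae.
Specimen A: at 2 years per growth lamina, 2003 × 2 = 4006 years.
A: Extension rate ≈ 394.1 / 4006 = 0.098 mm/year.
Specimen B: 4410 growth laminae at 2 years each span 4410 × 2 = 8820 years. Length of B = 0.098 × 8820 = 864.4 mm.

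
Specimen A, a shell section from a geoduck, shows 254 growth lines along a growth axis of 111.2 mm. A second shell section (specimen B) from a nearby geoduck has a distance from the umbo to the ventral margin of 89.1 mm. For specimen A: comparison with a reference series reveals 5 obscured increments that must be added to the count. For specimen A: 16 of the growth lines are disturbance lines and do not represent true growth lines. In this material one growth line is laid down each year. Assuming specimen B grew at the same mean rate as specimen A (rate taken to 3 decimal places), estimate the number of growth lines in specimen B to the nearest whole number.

Specimen A: adjusted count: 254 − 16 + 5 = 243 growth lines.
A: Extension rate ≈ 111.2 / 243 = 0.458 mm per year.
B spans 89.1 / 0.458 = 194.54 years ≈ 195 growth lines.

195 growth lines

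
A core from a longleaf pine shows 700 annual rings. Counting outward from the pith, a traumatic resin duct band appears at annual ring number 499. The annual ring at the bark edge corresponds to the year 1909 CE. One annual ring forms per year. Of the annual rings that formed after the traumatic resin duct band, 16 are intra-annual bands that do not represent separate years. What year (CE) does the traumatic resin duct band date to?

1724 CE

The traumatic resin duct band sits at annual ring 499 from the pith, so 700 − 499 = 201 annual rings formed after it.
Removing the 16 false annual rings leaves 201 − 16 = 185 true annual rings beyond the traumatic resin duct band.
Counting back 185 years from 1909 CE places the traumatic resin duct band in 1909 − 185 = 1724 CE.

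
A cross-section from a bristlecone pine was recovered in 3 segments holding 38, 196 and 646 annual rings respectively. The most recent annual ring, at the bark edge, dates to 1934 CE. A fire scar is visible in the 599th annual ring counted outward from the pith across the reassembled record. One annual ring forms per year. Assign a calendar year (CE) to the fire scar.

Total annual rings = 38 + 196 + 646 = 880.
880 − 599 = 281 annual rings lie beyond the fire scar toward the bark edge.
Counting back 281 years from 1934 CE places the fire scar in 1934 − 281 = 1653 CE.

1653 CE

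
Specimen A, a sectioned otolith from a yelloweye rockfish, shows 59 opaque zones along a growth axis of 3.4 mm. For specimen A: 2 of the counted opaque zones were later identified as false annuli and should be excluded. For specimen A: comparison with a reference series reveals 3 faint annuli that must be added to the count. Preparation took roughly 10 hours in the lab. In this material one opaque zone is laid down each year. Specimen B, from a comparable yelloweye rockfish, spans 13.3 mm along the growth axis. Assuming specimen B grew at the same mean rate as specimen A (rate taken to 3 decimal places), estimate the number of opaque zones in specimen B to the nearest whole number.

Specimen A: correcting the raw count gives 59 − 2 + 3 = 60 true opaque zones.
A: Extension rate ≈ 3.4 / 60 = 0.057 mm per year.
B spans 13.3 / 0.057 = 233.33 years ≈ 233 opaque zones.

233 opaque zones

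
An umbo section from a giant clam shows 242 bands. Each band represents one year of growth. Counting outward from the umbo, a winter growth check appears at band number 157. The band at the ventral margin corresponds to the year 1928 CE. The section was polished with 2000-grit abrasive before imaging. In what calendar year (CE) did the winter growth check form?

1843 CE

242 − 157 = 85 bands lie beyond the winter growth check toward the ventral margin.
1928 − 85 = 1843 CE.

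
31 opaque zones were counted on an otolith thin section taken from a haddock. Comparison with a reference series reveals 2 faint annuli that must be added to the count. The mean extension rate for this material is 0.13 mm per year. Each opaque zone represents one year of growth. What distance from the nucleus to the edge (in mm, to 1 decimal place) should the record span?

True opaque zone count = 31 + 2 = 33.
Predicted length = 0.13 mm/year × 33 years = 4.3 mm.

4.3 mm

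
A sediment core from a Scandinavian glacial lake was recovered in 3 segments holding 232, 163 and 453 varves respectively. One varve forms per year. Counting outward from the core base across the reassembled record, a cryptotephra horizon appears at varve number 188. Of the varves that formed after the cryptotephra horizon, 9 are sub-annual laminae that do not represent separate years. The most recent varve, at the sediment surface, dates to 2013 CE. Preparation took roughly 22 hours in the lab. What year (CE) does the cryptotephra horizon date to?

Total varves = 232 + 163 + 453 = 848.
Between varve 188 and the sediment surface there are 848 − 188 = 660 varves.
Excluding 9 false varves: 660 − 9 = 651.
The varve at the sediment surface is 2013 CE, so the cryptotephra horizon dates to 2013 − 651 = 1362 CE.

1362 CE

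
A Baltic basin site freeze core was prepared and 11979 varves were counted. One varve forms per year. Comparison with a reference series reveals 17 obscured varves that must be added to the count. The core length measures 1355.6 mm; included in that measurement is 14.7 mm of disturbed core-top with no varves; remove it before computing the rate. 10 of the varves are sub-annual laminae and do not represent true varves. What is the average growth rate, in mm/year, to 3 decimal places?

True varve count = 11979 − 10 + 17 = 11986.
The growth record spans 1355.6 − 14.7 = 1340.9 mm.
Mean rate = 1340.9 mm / 11986 years ≈ 0.112 mm/year.

0.112 mm/year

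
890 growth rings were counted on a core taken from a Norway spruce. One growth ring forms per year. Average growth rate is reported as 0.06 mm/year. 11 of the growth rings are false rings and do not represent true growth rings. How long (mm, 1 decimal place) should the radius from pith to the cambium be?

52.7 mm

After corrections the count is 890 − 11 = 879 growth rings.
Predicted length = 0.06 mm/year × 879 years = 52.7 mm.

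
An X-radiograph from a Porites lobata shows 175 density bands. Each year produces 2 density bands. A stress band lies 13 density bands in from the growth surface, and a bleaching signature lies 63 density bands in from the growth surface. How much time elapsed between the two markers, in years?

25 yr

Separation: 63 − 13 = 50 density bands.
With 2 density bands per year, 50 / 2 = 25 years.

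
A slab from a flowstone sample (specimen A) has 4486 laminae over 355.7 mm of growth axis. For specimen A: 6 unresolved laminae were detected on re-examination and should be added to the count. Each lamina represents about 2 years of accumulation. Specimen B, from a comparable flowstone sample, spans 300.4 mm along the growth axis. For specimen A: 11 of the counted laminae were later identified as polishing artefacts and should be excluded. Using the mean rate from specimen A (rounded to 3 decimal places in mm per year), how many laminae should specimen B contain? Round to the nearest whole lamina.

3755 laminae

Specimen A: adjusted count: 4486 − 11 + 6 = 4481 laminae.
Specimen A: at 2 years per lamina, 4481 × 2 = 8962 years.
A: Extension rate ≈ 355.7 / 8962 = 0.040 mm/year.
Specimen B: 300.4 mm / 0.040 mm per year = 7510.00 years; at 2 years per lamina that is 7510.00 / 2 ≈ 3755 laminae.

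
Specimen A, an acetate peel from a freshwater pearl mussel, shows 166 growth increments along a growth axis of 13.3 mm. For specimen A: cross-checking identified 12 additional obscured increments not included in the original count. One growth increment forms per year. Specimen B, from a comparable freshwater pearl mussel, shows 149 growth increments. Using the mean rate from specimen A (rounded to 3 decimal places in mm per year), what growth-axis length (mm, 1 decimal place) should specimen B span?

Specimen A: adjusted count: 166 + 12 = 178 growth increments.
A: Extension rate ≈ 13.3 / 178 = 0.075 mm/year.
Length of B = 0.075 × 149 = 11.2 mm.

11.2 mm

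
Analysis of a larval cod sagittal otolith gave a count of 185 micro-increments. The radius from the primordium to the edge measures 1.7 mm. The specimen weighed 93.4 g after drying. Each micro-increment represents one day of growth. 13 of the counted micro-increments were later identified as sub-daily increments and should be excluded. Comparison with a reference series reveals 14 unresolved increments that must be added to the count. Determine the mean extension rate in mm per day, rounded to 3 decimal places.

After corrections the count is 185 − 13 + 14 = 186 micro-increments.
Mean rate = 1.7 mm / 186 days ≈ 0.009 mm per day.

0.009 mm per day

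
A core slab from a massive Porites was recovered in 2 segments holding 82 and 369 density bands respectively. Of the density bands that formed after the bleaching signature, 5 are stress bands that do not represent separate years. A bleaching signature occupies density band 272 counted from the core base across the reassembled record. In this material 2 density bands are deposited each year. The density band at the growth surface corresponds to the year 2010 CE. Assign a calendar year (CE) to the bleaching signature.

1923 CE

Total density bands = 82 + 369 = 451.
451 − 272 = 179 density bands lie beyond the bleaching signature toward the growth surface.
Removing the 5 false density bands leaves 179 − 5 = 174 true density bands beyond the bleaching signature.
Dividing by 2 density bands per year: 174 / 2 = 87 years.
Counting back 87 years from 2010 CE places the bleaching signature in 2010 − 87 = 1923 CE.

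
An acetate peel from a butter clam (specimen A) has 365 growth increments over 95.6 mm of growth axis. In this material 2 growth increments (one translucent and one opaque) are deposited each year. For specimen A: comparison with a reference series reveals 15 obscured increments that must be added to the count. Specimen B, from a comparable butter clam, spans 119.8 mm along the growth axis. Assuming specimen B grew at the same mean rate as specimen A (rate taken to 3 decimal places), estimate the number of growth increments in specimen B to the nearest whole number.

Specimen A: true growth increment count = 365 + 15 = 380.
Specimen A: dividing by 2 growth increments per year: 380 / 2 = 190 years.
A: Extension rate ≈ 95.6 / 190 = 0.503 mm/yr.
For B, 119.8 / 0.503 = 238.17 years; at 2 growth increments per year that is 238.17 × 2 ≈ 476 growth increments.

476 growth increments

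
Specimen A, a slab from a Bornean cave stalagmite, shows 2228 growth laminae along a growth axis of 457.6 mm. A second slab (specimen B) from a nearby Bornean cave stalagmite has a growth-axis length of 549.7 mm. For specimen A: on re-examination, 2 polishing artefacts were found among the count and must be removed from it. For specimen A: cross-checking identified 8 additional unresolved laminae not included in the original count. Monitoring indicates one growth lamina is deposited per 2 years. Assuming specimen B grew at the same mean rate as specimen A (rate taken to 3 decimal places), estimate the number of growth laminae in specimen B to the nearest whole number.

Specimen A: correcting the raw count gives 2228 − 2 + 8 = 2234 true growth laminae.
Specimen A: 2234 growth laminae at 2 years each span 2234 × 2 = 4468 years.
A: Mean rate = 457.6 mm / 4468 years ≈ 0.102 mm/yr.
Specimen B: 549.7 mm / 0.102 mm per year = 5389.22 years; at 2 years per growth lamina that is 5389.22 / 2 ≈ 2695 growth laminae.

2695 growth laminae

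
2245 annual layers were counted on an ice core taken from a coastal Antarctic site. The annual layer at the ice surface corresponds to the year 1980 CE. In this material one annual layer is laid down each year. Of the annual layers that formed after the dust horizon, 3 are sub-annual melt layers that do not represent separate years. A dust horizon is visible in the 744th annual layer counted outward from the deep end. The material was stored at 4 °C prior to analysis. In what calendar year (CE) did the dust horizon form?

482 CE

2245 − 744 = 1501 annual layers lie beyond the dust horizon toward the ice surface.
1501 − 3 false = 1498 true annual layers after the dust horizon.
The annual layer at the ice surface is 1980 CE, so the dust horizon dates to 1980 − 1498 = 482 CE.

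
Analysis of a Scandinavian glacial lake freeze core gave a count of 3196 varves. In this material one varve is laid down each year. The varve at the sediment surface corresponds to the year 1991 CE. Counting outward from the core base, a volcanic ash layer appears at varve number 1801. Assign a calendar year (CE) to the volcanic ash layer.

The volcanic ash layer sits at varve 1801 from the core base, so 3196 − 1801 = 1395 varves formed after it.
1991 − 1395 = 596 CE.

596 CE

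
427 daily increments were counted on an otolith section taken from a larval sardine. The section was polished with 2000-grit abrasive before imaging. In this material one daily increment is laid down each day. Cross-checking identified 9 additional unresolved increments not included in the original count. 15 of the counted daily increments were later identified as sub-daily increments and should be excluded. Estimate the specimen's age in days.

Adjusted count: 427 − 15 + 9 = 421 daily increments.
With a one-to-one daily increment periodicity this is 421 days.

421 days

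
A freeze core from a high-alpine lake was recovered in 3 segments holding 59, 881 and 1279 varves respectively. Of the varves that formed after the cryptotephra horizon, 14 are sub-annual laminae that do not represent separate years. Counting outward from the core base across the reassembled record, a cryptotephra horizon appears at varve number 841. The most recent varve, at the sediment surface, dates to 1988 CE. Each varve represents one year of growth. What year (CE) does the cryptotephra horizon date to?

Total varves = 59 + 881 + 1279 = 2219.
2219 − 841 = 1378 varves lie beyond the cryptotephra horizon toward the sediment surface.
1378 − 14 false = 1364 true varves after the cryptotephra horizon.
Counting back 1364 years from 1988 CE places the cryptotephra horizon in 1988 − 1364 = 624 CE.

624 CE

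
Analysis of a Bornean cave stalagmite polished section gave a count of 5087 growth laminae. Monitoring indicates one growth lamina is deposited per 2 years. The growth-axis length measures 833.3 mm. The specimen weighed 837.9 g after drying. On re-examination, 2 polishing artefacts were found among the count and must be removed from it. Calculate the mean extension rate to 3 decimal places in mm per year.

True growth lamina count = 5087 − 2 = 5085.
Multiplying by 2 years per growth lamina: 5085 × 2 = 10170 years.
Mean rate = 833.3 mm / 10170 years ≈ 0.082 mm per year.

0.082 mm per year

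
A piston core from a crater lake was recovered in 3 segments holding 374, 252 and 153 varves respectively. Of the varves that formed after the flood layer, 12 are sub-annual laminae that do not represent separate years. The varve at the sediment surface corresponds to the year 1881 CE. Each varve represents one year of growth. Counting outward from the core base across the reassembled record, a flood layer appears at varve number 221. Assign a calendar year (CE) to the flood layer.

Total varves = 374 + 252 + 153 = 779.
779 − 221 = 558 varves lie beyond the flood layer toward the sediment surface.
558 − 12 false = 546 true varves after the flood layer.
The varve at the sediment surface is 1881 CE, so the flood layer dates to 1881 − 546 = 1335 CE.

1335 CE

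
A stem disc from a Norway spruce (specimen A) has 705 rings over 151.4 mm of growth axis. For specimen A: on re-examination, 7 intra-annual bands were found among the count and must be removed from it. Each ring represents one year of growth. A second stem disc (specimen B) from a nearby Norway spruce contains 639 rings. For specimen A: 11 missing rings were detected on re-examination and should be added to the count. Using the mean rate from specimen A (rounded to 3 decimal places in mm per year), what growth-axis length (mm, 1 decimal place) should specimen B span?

Specimen A: after corrections the count is 705 − 7 + 11 = 709 rings.
A: Mean rate = 151.4 mm / 709 years ≈ 0.214 mm per year.
B's length ≈ 0.214 × 639 = 136.7 mm.

136.7 mm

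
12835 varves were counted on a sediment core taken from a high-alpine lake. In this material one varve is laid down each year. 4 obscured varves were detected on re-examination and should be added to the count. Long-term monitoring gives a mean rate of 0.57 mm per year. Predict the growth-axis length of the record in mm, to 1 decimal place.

Adjusted count: 12835 + 4 = 12839 varves.
Predicted length = 0.57 mm/year × 12839 years = 7318.2 mm.

7318.2 mm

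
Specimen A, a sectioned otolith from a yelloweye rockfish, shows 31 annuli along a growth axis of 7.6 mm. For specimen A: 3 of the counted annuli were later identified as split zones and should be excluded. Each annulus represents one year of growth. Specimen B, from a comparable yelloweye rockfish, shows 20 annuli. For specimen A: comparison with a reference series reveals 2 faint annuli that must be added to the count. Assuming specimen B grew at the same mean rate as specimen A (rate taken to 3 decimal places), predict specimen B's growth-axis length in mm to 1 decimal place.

Specimen A: correcting the raw count gives 31 − 3 + 2 = 30 true annuli.
A: Extension rate ≈ 7.6 / 30 = 0.253 mm/year.
For B, 0.253 mm/year × 20 years = 5.1 mm.

5.1 mm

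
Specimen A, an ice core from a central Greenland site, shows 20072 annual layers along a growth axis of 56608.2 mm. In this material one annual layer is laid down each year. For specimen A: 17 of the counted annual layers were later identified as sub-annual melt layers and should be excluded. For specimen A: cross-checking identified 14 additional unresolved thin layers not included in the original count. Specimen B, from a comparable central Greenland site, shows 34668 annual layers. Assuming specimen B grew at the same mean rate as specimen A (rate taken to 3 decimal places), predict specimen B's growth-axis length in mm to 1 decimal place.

Specimen A: true annual layer count = 20072 − 17 + 14 = 20069.
A: Mean rate = 56608.2 mm / 20069 years ≈ 2.821 mm per year.
B's length ≈ 2.821 × 34668 = 97798.4 mm.

97798.4 mm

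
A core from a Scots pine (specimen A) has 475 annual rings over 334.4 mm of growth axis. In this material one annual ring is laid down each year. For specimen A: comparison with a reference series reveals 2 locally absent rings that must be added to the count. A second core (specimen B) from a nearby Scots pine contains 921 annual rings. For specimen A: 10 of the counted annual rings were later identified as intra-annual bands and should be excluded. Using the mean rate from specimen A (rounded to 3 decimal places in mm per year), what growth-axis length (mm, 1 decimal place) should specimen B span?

659.4 mm

Specimen A: after corrections the count is 475 − 10 + 2 = 467 annual rings.
A: Mean rate = 334.4 mm / 467 years ≈ 0.716 mm/yr.
B's length ≈ 0.716 × 921 = 659.4 mm.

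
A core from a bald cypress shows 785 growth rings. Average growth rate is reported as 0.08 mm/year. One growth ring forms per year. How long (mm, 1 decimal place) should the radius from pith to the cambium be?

62.8 mm

785 years of growth are recorded.
785 years at 0.08 mm/year gives 0.08 × 785 = 62.8 mm.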